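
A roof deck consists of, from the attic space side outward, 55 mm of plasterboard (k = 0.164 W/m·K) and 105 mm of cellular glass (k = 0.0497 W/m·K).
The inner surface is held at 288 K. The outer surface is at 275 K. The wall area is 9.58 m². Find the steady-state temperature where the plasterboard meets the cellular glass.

Model the wall as resistances in series:
R_plasterboard = L/(kA) = 0.055/(0.164×9.58) = 0.03501 K/W
R_cellular glass = L/(kA) = 0.105/(0.0497×9.58) = 0.2205 K/W
R_total = 0.2555 K/W;  Q = ΔT/R_total = 13/0.2555 = 50.87 W
T_interface = T_inner − Q·ΣR(inner→interface) = 288 − 50.9×0.03501

T ≈ 286 K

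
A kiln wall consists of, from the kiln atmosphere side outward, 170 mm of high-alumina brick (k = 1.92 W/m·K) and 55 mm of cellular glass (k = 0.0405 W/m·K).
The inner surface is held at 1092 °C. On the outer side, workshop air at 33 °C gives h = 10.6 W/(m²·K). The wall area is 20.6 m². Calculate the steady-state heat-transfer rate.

Treating each layer as a thermal resistance in series:
R_high-alumina brick = L/(kA) = 0.17/(1.92×20.6) = 0.004298 K/W
R_cellular glass = L/(kA) = 0.055/(0.0405×20.6) = 0.06592 K/W
R_outer film = 1/(h_o·A) = 1/(10.6×20.6) = 0.00458 K/W
R_total = 0.0748 K/W
Q = ΔT / R_total = 1059 / 0.0748

Q ≈ 14200 W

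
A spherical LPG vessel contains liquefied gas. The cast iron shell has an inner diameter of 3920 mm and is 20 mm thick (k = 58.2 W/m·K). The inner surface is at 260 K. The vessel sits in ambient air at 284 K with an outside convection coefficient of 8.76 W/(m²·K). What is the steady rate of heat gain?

Each spherical layer contributes R = (1/r_i − 1/r_o)/(4πk):
R_cast iron shell = (1/1.96 − 1/1.98)/(4π×58.2) = 7.047×10^-6 K/W
R_outer film = 1/(h·4πr_o²) = 1/(8.76×4π×1.98²) = 0.002317 K/W
R_total = 0.002324 K/W
Q = ΔT/R_total = 24/0.002324

Q ≈ 10300 W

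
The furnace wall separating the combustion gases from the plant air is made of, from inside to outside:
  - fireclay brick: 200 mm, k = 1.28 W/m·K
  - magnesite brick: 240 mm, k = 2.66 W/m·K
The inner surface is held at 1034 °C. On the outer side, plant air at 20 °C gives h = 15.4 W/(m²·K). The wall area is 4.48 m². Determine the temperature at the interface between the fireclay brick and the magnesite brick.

T ≈ 525 °C

Series thermal resistances:
R_fireclay brick = L/(kA) = 0.2/(1.28×4.48) = 0.03488 K/W
R_magnesite brick = L/(kA) = 0.24/(2.66×4.48) = 0.02014 K/W
R_outer film = 1/(h_o·A) = 1/(15.4×4.48) = 0.01449 K/W
R_total = 0.06951 K/W;  Q = ΔT/R_total = 1014/0.06951 = 14590 W
T_interface = T_inner − Q·ΣR(inner→interface) = 1034 − 14600×0.03488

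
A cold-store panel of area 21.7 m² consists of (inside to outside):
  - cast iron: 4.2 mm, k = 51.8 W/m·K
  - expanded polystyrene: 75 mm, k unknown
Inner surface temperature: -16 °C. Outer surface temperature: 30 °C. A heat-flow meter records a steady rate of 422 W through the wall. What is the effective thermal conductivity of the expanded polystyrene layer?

k ≈ 0.0317 W/(m·K)

Treating each layer as a thermal resistance in series:
R_cast iron = L/(kA) = 0.0042/(51.8×21.7) = 3.736×10^-6 K/W
Sum of known resistances R_other = 3.736×10^-6 K/W
Total R = ΔT/Q = 46/422 = 0.109 K/W
R_expanded polystyrene = R_total − R_other = 0.109 K/W
k = L/(R·A) = 0.075/(0.109×21.7)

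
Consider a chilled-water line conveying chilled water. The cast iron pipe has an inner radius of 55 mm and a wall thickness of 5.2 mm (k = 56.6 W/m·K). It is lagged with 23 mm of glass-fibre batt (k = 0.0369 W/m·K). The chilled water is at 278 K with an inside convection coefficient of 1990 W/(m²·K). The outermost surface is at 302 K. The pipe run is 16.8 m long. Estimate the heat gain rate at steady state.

Per-layer cylindrical resistances, series-summed:
R_inner film = 1/(h_i·2πr₁L) = 1/(1990×2π×0.055×16.8) = 8.656×10^-5 K/W
R_cast iron pipe wall = ln(60.2/55)/(2π×56.6×16.8) = 1.512×10^-5 K/W
R_glass-fibre batt = ln(83.2/60.2)/(2π×0.0369×16.8) = 0.08307 K/W
R_total = 0.08317 K/W
Q = ΔT/R_total = 24/0.08317

Q ≈ 289 W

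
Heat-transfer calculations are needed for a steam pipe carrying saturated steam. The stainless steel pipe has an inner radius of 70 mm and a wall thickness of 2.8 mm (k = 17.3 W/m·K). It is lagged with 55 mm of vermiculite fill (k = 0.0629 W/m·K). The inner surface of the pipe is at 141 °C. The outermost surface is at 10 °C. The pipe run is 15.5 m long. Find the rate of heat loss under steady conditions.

Cylindrical conduction, so R = ln(r₂/r₁)/(2πkL) per layer, in series:
R_stainless steel pipe wall = ln(72.8/70)/(2π×17.3×15.5) = 2.328×10^-5 K/W
R_vermiculite fill = ln(127.8/72.8)/(2π×0.0629×15.5) = 0.09187 K/W
R_total = 0.09189 K/W
Q = ΔT/R_total = 131/0.09189

Q ≈ 1430 W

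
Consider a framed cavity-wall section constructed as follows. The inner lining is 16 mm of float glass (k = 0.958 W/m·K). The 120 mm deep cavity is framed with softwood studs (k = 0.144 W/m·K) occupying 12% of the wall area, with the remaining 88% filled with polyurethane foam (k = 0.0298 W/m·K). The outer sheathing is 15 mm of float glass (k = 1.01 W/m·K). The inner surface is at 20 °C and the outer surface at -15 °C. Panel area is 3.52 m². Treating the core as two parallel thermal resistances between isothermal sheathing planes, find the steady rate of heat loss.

Sheathing layers in series; stud and cavity paths in parallel between them.
R_inner = 0.016/(0.958×3.52) = 0.004745 K/W
R_stud  = 0.12/(0.144×0.12×3.52) = 1.973 K/W
R_cav   = 0.12/(0.0298×0.88×3.52) = 1.3 K/W
1/R_core = 1/R_stud + 1/R_cav → R_core = 0.7836 K/W
R_outer = 0.015/(1.01×3.52) = 0.004219 K/W
R_total = 0.7926 K/W
Q = ΔT/R_total = 35/0.7926

Q ≈ 44.2 W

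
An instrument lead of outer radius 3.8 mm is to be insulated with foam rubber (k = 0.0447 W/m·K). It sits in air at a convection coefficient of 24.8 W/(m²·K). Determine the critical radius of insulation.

r_cr ≈ 1.8 mm

For a cylinder r_cr = k/h = 0.0447/24.8
r_cr = 1.8 mm; since the bare radius (3.8 mm) is above r_cr, any added insulation will reduce heat loss.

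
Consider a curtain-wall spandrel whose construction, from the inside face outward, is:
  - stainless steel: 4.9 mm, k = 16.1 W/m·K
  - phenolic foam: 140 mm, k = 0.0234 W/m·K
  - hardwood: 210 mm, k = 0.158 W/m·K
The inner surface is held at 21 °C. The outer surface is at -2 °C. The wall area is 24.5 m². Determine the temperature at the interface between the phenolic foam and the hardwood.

Thermal resistances in series:
R_stainless steel = L/(kA) = 0.0049/(16.1×24.5) = 1.242×10^-5 K/W
R_phenolic foam = L/(kA) = 0.14/(0.0234×24.5) = 0.2442 K/W
R_hardwood = L/(kA) = 0.21/(0.158×24.5) = 0.05425 K/W
R_total = 0.2985 K/W;  Q = ΔT/R_total = 23/0.2985 = 77.06 W
T_interface = T_inner − Q·ΣR(inner→interface) = 21 − 77.1×0.2442

T ≈ 2.18 °C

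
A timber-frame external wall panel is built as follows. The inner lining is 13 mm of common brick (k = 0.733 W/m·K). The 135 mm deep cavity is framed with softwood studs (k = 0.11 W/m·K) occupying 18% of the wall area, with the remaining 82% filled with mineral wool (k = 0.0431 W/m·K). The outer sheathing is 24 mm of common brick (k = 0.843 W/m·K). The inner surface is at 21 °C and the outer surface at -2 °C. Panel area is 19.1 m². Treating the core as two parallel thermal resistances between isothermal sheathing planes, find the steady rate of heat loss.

Q ≈ 176 W

Sheathing layers in series; stud and cavity paths in parallel between them.
R_inner = 0.013/(0.733×19.1) = 9.286×10^-4 K/W
R_stud  = 0.135/(0.11×0.18×19.1) = 0.357 K/W
R_cav   = 0.135/(0.0431×0.82×19.1) = 0.2 K/W
1/R_core = 1/R_stud + 1/R_cav → R_core = 0.1282 K/W
R_outer = 0.024/(0.843×19.1) = 0.001491 K/W
R_total = 0.1306 K/W
Q = ΔT/R_total = 23/0.1306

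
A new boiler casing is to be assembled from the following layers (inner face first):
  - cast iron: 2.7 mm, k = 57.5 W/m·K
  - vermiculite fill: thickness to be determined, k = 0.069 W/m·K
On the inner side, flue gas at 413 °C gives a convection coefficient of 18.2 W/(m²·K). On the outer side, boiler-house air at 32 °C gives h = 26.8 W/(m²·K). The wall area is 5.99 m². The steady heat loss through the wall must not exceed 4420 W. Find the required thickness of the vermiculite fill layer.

Using the resistance-network approach (series):
R_inner film = 1/(h_i·A) = 1/(18.2×5.99) = 0.009173 K/W
R_cast iron = L/(kA) = 0.0027/(57.5×5.99) = 7.839×10^-6 K/W
R_outer film = 1/(h_o·A) = 1/(26.8×5.99) = 0.006229 K/W
Sum of the known resistances R_other = 0.01541 K/W
Required total resistance R_tot = ΔT/Q_allow = 381/4420 = 0.0862 K/W
R_vermiculite fill = R_tot − R_other = 0.07079 K/W
L = R·k·A = 0.07079×0.069×5.99

L ≈ 29.3 mm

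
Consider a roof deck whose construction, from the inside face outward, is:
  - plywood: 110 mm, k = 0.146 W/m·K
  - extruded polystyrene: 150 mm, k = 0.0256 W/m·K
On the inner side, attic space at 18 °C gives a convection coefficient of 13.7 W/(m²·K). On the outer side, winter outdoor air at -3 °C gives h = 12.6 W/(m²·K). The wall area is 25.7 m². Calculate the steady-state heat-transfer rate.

Series thermal resistances:
R_inner film = 1/(h_i·A) = 1/(13.7×25.7) = 0.00284 K/W
R_plywood = L/(kA) = 0.11/(0.146×25.7) = 0.02932 K/W
R_extruded polystyrene = L/(kA) = 0.15/(0.0256×25.7) = 0.228 K/W
R_outer film = 1/(h_o·A) = 1/(12.6×25.7) = 0.003088 K/W
R_total = 0.2632 K/W
Q = ΔT / R_total = 21 / 0.2632

Q ≈ 79.8 W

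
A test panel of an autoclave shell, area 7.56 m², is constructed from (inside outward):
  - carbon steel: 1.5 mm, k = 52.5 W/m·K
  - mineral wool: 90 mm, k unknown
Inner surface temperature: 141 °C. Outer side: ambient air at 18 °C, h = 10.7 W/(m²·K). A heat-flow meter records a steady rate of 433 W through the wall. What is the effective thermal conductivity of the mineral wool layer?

Series thermal resistances:
R_carbon steel = L/(kA) = 0.0015/(52.5×7.56) = 3.779×10^-6 K/W
R_outer film = 1/(h_o·A) = 1/(10.7×7.56) = 0.01236 K/W
Sum of known resistances R_other = 0.01237 K/W
Total R = ΔT/Q = 123/433 = 0.2841 K/W
R_mineral wool = R_total − R_other = 0.2717 K/W
k = L/(R·A) = 0.09/(0.2717×7.56)

k ≈ 0.0438 W/(m·K)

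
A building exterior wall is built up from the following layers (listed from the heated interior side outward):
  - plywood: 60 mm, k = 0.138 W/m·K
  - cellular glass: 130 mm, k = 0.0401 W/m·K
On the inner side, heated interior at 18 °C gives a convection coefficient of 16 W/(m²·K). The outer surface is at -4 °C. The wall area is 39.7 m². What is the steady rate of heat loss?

Q ≈ 234 W

Using the resistance-network approach (series):
R_inner film = 1/(h_i·A) = 1/(16×39.7) = 0.001574 K/W
R_plywood = L/(kA) = 0.06/(0.138×39.7) = 0.01095 K/W
R_cellular glass = L/(kA) = 0.13/(0.0401×39.7) = 0.08166 K/W
R_total = 0.09419 K/W
Q = ΔT / R_total = 22 / 0.09419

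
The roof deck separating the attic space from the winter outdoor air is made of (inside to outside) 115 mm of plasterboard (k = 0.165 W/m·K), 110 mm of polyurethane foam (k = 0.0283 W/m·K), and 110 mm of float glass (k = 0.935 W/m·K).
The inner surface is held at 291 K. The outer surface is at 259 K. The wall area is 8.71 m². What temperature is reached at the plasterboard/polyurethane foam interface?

Model the wall as resistances in series:
R_plasterboard = L/(kA) = 0.115/(0.165×8.71) = 0.08002 K/W
R_polyurethane foam = L/(kA) = 0.11/(0.0283×8.71) = 0.4463 K/W
R_float glass = L/(kA) = 0.11/(0.935×8.71) = 0.01351 K/W
R_total = 0.5398 K/W;  Q = ΔT/R_total = 32/0.5398 = 59.28 W
T_interface = T_inner − Q·ΣR(inner→interface) = 291 − 59.3×0.08002

T ≈ 286 K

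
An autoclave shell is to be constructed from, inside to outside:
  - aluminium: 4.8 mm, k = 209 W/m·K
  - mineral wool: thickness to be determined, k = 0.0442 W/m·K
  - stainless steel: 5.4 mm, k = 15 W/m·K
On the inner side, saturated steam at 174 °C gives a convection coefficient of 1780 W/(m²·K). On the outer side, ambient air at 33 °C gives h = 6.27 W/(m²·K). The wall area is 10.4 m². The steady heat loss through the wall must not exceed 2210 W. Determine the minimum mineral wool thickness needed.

L ≈ 22.2 mm

Treating each layer as a thermal resistance in series:
R_inner film = 1/(h_i·A) = 1/(1780×10.4) = 5.402×10^-5 K/W
R_aluminium = L/(kA) = 0.0048/(209×10.4) = 2.208×10^-6 K/W
R_stainless steel = L/(kA) = 0.0054/(15×10.4) = 3.462×10^-5 K/W
R_outer film = 1/(h_o·A) = 1/(6.27×10.4) = 0.01534 K/W
Sum of the known resistances R_other = 0.01543 K/W
Required total resistance R_tot = ΔT/Q_allow = 141/2210 = 0.0638 K/W
R_mineral wool = R_tot − R_other = 0.04837 K/W
L = R·k·A = 0.04837×0.0442×10.4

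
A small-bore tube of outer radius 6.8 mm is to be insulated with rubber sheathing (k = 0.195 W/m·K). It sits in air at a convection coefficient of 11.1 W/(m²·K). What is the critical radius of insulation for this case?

For a cylinder r_cr = k/h = 0.195/11.1
r_cr = 17.6 mm; since the bare radius (6.8 mm) is below r_cr, adding a thin layer of insulation will *increase* heat loss.

r_cr ≈ 17.6 mm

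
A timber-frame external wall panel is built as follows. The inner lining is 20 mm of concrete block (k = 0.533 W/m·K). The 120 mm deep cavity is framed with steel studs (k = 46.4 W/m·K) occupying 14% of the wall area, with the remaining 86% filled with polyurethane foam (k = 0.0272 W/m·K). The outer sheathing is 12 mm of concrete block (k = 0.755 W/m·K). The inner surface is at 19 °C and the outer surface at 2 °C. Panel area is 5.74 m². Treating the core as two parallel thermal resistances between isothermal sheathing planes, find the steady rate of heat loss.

Sheathing layers in series; stud and cavity paths in parallel between them.
R_inner = 0.02/(0.533×5.74) = 0.006537 K/W
R_stud  = 0.12/(46.4×0.14×5.74) = 0.003218 K/W
R_cav   = 0.12/(0.0272×0.86×5.74) = 0.8937 K/W
1/R_core = 1/R_stud + 1/R_cav → R_core = 0.003207 K/W
R_outer = 0.012/(0.755×5.74) = 0.002769 K/W
R_total = 0.01251 K/W
Q = ΔT/R_total = 17/0.01251

Q ≈ 1360 W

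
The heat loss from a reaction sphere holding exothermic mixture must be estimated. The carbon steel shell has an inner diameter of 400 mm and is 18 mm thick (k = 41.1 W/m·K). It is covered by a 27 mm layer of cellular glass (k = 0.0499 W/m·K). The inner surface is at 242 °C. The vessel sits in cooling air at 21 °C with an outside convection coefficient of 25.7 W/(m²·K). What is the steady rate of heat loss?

Q ≈ 257 W

Each spherical layer contributes R = (1/r_i − 1/r_o)/(4πk):
R_carbon steel shell = (1/0.2 − 1/0.218)/(4π×41.1) = 7.993×10^-4 K/W
R_cellular glass = (1/0.218 − 1/0.245)/(4π×0.0499) = 0.8062 K/W
R_outer film = 1/(h·4πr_o²) = 1/(25.7×4π×0.245²) = 0.05159 K/W
R_total = 0.8586 K/W
Q = ΔT/R_total = 221/0.8586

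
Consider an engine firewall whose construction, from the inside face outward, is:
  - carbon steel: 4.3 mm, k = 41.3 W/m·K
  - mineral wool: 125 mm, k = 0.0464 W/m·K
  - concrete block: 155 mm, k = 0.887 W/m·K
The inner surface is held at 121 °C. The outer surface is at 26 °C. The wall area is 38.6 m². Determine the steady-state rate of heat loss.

Series thermal resistances:
R_carbon steel = L/(kA) = 0.0043/(41.3×38.6) = 2.697×10^-6 K/W
R_mineral wool = L/(kA) = 0.125/(0.0464×38.6) = 0.06979 K/W
R_concrete block = L/(kA) = 0.155/(0.887×38.6) = 0.004527 K/W
R_total = 0.07432 K/W
Q = ΔT / R_total = 95 / 0.07432

Q ≈ 1280 W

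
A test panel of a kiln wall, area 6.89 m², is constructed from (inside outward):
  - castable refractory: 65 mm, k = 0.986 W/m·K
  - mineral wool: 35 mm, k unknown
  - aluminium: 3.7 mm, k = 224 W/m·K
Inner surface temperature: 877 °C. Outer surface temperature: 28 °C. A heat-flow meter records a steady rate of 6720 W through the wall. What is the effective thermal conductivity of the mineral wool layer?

Treating each layer as a thermal resistance in series:
R_castable refractory = L/(kA) = 0.065/(0.986×6.89) = 0.009568 K/W
R_aluminium = L/(kA) = 0.0037/(224×6.89) = 2.397×10^-6 K/W
Sum of known resistances R_other = 0.00957 K/W
Total R = ΔT/Q = 849/6720 = 0.1263 K/W
R_mineral wool = R_total − R_other = 0.1168 K/W
k = L/(R·A) = 0.035/(0.1168×6.89)

k ≈ 0.0435 W/(m·K)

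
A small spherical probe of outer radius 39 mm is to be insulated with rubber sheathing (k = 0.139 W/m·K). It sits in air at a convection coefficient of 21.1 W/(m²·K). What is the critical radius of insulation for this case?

For a sphere r_cr = 2k/h = 2×0.139/21.1
r_cr = 13.2 mm; since the bare radius (39 mm) is above r_cr, any added insulation will reduce heat loss.

r_cr ≈ 13.2 mm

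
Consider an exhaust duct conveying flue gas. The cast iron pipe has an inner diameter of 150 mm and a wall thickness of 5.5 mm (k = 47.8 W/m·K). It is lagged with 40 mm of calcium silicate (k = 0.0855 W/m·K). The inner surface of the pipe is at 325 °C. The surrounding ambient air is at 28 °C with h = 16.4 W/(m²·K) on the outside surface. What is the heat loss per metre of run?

For a radial system each layer contributes R = ln(r_out/r_in)/(2πkL); films add R = 1/(hA).
R_cast iron pipe wall = ln(80.5/75)/(2π×47.8×1) = 2.356×10^-4 K/W
R_calcium silicate = ln(120.5/80.5)/(2π×0.0855×1) = 0.7509 K/W
R_outer film = 1/(h_o·2πr_oL) = 1/(16.4×2π×0.1205×1) = 0.08054 K/W
R_total = 0.8317 K/W
Q = ΔT/R_total = 297/0.8317

q′ ≈ 357 W/m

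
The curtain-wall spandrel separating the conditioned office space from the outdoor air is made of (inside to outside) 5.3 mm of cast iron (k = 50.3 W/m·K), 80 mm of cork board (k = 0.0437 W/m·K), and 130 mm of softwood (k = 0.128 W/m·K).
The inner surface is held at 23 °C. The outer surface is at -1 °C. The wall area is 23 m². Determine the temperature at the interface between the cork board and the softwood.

Series thermal resistances:
R_cast iron = L/(kA) = 0.0053/(50.3×23) = 4.581×10^-6 K/W
R_cork board = L/(kA) = 0.08/(0.0437×23) = 0.07959 K/W
R_softwood = L/(kA) = 0.13/(0.128×23) = 0.04416 K/W
R_total = 0.1238 K/W;  Q = ΔT/R_total = 24/0.1238 = 193.9 W
T_interface = T_inner − Q·ΣR(inner→interface) = 23 − 194×0.0796

T ≈ 7.56 °C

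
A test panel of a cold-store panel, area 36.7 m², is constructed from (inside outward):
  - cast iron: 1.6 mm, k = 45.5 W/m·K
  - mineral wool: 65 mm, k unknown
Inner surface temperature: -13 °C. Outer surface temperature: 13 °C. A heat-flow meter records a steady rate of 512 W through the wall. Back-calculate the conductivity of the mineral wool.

Thermal resistances in series:
R_cast iron = L/(kA) = 0.0016/(45.5×36.7) = 9.582×10^-7 K/W
Sum of known resistances R_other = 9.582×10^-7 K/W
Total R = ΔT/Q = 26/512 = 0.05078 K/W
R_mineral wool = R_total − R_other = 0.05078 K/W
k = L/(R·A) = 0.065/(0.05078×36.7)

k ≈ 0.0349 W/(m·K)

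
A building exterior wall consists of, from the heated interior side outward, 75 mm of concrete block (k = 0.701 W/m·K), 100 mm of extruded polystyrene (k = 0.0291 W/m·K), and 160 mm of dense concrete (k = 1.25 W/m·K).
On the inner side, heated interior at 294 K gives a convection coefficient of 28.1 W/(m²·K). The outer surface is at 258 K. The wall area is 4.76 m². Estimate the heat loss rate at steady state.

Using the resistance-network approach (series):
R_inner film = 1/(h_i·A) = 1/(28.1×4.76) = 0.007476 K/W
R_concrete block = L/(kA) = 0.075/(0.701×4.76) = 0.02248 K/W
R_extruded polystyrene = L/(kA) = 0.1/(0.0291×4.76) = 0.7219 K/W
R_dense concrete = L/(kA) = 0.16/(1.25×4.76) = 0.02689 K/W
R_total = 0.7788 K/W
Q = ΔT / R_total = 36 / 0.7788

Q ≈ 46.2 W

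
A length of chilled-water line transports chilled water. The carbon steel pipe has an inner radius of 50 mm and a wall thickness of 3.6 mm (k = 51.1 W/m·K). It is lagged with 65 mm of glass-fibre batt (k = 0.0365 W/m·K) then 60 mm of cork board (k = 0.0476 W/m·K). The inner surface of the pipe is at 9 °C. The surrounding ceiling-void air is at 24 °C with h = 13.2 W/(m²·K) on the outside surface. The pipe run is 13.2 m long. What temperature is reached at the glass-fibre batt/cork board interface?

T ≈ 19.6 °C

For a radial system each layer contributes R = ln(r_out/r_in)/(2πkL); films add R = 1/(hA).
R_carbon steel pipe wall = ln(53.6/50)/(2π×51.1×13.2) = 1.64×10^-5 K/W
R_glass-fibre batt = ln(118.6/53.6)/(2π×0.0365×13.2) = 0.2624 K/W
R_cork board = ln(178.6/118.6)/(2π×0.0476×13.2) = 0.1037 K/W
R_outer film = 1/(h_o·2πr_oL) = 1/(13.2×2π×0.1786×13.2) = 0.005114 K/W
R_total = 0.3712 K/W
Q = ΔT/R_total = 15/0.3712
Q = 40.4 W
T_interface = T_inner + Q·ΣR(inner→interface) = 9 + 40.4×0.2624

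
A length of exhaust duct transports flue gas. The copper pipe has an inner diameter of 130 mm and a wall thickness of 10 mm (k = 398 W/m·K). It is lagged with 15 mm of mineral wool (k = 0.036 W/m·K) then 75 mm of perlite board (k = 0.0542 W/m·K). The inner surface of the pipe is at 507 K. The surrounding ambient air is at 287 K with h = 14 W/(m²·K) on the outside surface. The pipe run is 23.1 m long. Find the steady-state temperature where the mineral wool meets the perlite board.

T ≈ 440 K

Treating each annulus and film as a series resistance:
R_copper pipe wall = ln(75/65)/(2π×398×23.1) = 2.477×10^-6 K/W
R_mineral wool = ln(90/75)/(2π×0.036×23.1) = 0.03489 K/W
R_perlite board = ln(165/90)/(2π×0.0542×23.1) = 0.07705 K/W
R_outer film = 1/(h_o·2πr_oL) = 1/(14×2π×0.165×23.1) = 0.002983 K/W
R_total = 0.1149 K/W
Q = ΔT/R_total = 220/0.1149
Q = 1910 W
T_interface = T_inner − Q·ΣR(inner→interface) = 507 − 1910×0.0349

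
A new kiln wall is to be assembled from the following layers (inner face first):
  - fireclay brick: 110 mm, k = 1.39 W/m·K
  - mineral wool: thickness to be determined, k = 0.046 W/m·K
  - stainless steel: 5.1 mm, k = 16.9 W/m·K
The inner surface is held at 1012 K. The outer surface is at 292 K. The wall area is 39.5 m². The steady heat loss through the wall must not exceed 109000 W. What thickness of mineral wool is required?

L ≈ 8.35 mm

Thermal resistances in series:
R_fireclay brick = L/(kA) = 0.11/(1.39×39.5) = 0.002003 K/W
R_stainless steel = L/(kA) = 0.0051/(16.9×39.5) = 7.64×10^-6 K/W
Sum of the known resistances R_other = 0.002011 K/W
Required total resistance R_tot = ΔT/Q_allow = 720/109000 = 0.006606 K/W
R_mineral wool = R_tot − R_other = 0.004594 K/W
L = R·k·A = 0.004594×0.046×39.5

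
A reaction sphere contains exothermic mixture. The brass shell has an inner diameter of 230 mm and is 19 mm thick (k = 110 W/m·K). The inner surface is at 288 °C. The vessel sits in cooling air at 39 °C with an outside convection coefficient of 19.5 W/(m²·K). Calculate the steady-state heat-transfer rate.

Radial (spherical) resistances in series:
R_brass shell = (1/0.115 − 1/0.134)/(4π×110) = 8.92×10^-4 K/W
R_outer film = 1/(h·4πr_o²) = 1/(19.5×4π×0.134²) = 0.2273 K/W
R_total = 0.2282 K/W
Q = ΔT/R_total = 249/0.2282

Q ≈ 1090 W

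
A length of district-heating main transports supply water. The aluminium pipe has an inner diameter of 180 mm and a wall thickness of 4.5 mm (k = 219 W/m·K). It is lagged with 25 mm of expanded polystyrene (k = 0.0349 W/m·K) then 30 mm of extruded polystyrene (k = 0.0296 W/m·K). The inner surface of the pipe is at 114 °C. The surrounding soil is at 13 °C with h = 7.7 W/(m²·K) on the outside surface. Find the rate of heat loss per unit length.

q′ ≈ 41.9 W/m

Per-layer cylindrical resistances, series-summed:
R_aluminium pipe wall = ln(94.5/90)/(2π×219×1) = 3.546×10^-5 K/W
R_expanded polystyrene = ln(119.5/94.5)/(2π×0.0349×1) = 1.07 K/W
R_extruded polystyrene = ln(149.5/119.5)/(2π×0.0296×1) = 1.204 K/W
R_outer film = 1/(h_o·2πr_oL) = 1/(7.7×2π×0.1495×1) = 0.1383 K/W
R_total = 2.413 K/W
Q = ΔT/R_total = 101/2.413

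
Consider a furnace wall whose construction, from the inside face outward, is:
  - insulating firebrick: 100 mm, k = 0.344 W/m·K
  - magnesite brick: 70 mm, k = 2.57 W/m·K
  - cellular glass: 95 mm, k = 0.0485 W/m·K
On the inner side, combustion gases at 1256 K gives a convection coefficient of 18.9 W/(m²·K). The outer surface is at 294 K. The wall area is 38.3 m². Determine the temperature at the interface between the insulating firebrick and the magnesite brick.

Using the resistance-network approach (series):
R_inner film = 1/(h_i·A) = 1/(18.9×38.3) = 0.001381 K/W
R_insulating firebrick = L/(kA) = 0.1/(0.344×38.3) = 0.00759 K/W
R_magnesite brick = L/(kA) = 0.07/(2.57×38.3) = 7.112×10^-4 K/W
R_cellular glass = L/(kA) = 0.095/(0.0485×38.3) = 0.05114 K/W
R_total = 0.06083 K/W;  Q = ΔT/R_total = 962/0.06083 = 15820 W
T_interface = T_inner − Q·ΣR(inner→interface) = 1256 − 15800×0.008971

T ≈ 1110 K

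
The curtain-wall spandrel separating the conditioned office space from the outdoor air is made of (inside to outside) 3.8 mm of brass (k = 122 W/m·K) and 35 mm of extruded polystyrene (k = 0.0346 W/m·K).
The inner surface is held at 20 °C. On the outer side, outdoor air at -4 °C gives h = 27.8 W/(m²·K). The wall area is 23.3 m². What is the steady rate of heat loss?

Q ≈ 534 W

Series thermal resistances:
R_brass = L/(kA) = 0.0038/(122×23.3) = 1.337×10^-6 K/W
R_extruded polystyrene = L/(kA) = 0.035/(0.0346×23.3) = 0.04341 K/W
R_outer film = 1/(h_o·A) = 1/(27.8×23.3) = 0.001544 K/W
R_total = 0.04496 K/W
Q = ΔT / R_total = 24 / 0.04496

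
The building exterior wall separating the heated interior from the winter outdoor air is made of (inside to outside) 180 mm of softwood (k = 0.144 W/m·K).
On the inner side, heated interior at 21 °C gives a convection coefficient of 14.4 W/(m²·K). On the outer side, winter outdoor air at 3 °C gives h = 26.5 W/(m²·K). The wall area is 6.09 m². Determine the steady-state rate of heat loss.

Model the wall as resistances in series:
R_inner film = 1/(h_i·A) = 1/(14.4×6.09) = 0.0114 K/W
R_softwood = L/(kA) = 0.18/(0.144×6.09) = 0.2053 K/W
R_outer film = 1/(h_o·A) = 1/(26.5×6.09) = 0.006196 K/W
R_total = 0.2229 K/W
Q = ΔT / R_total = 18 / 0.2229

Q ≈ 80.8 W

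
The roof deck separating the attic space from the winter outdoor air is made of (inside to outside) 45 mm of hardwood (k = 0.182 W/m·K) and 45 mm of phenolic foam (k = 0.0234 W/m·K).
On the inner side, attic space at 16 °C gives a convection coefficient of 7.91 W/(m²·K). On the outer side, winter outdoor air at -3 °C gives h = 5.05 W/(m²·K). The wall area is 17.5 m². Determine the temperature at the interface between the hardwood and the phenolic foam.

Treating each layer as a thermal resistance in series:
R_inner film = 1/(h_i·A) = 1/(7.91×17.5) = 0.007224 K/W
R_hardwood = L/(kA) = 0.045/(0.182×17.5) = 0.01413 K/W
R_phenolic foam = L/(kA) = 0.045/(0.0234×17.5) = 0.1099 K/W
R_outer film = 1/(h_o·A) = 1/(5.05×17.5) = 0.01132 K/W
R_total = 0.1426 K/W;  Q = ΔT/R_total = 19/0.1426 = 133.3 W
T_interface = T_inner − Q·ΣR(inner→interface) = 16 − 133×0.02135

T ≈ 13.2 °C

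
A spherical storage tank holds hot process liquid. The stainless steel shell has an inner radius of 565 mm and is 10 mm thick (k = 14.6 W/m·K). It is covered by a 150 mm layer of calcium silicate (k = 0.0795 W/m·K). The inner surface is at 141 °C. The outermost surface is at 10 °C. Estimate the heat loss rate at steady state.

Q ≈ 364 W

Radial (spherical) resistances in series:
R_stainless steel shell = (1/0.565 − 1/0.575)/(4π×14.6) = 1.678×10^-4 K/W
R_calcium silicate = (1/0.575 − 1/0.725)/(4π×0.0795) = 0.3602 K/W
R_total = 0.3603 K/W
Q = ΔT/R_total = 131/0.3603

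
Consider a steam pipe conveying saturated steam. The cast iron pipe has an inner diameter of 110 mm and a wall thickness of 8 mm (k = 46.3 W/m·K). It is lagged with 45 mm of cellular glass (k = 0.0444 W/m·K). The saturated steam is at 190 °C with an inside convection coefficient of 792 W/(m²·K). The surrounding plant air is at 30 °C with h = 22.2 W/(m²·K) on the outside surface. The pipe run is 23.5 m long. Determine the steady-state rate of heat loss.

Radial resistances (cylindrical: R_cond = ln(r_o/r_i)/(2πkL), R_conv = 1/(h·2πrL)):
R_inner film = 1/(h_i·2πr₁L) = 1/(792×2π×0.055×23.5) = 1.555×10^-4 K/W
R_cast iron pipe wall = ln(63/55)/(2π×46.3×23.5) = 1.986×10^-5 K/W
R_cellular glass = ln(108/63)/(2π×0.0444×23.5) = 0.08222 K/W
R_outer film = 1/(h_o·2πr_oL) = 1/(22.2×2π×0.108×23.5) = 0.002825 K/W
R_total = 0.08522 K/W
Q = ΔT/R_total = 160/0.08522

Q ≈ 1880 W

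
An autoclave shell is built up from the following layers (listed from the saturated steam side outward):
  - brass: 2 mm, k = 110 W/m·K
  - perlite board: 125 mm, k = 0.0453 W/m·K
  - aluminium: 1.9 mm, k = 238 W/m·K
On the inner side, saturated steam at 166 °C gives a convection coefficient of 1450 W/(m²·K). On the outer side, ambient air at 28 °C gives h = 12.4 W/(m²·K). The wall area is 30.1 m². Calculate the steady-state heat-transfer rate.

Q ≈ 1460 W

Using the resistance-network approach (series):
R_inner film = 1/(h_i·A) = 1/(1450×30.1) = 2.291×10^-5 K/W
R_brass = L/(kA) = 0.002/(110×30.1) = 6.04×10^-7 K/W
R_perlite board = L/(kA) = 0.125/(0.0453×30.1) = 0.09167 K/W
R_aluminium = L/(kA) = 0.0019/(238×30.1) = 2.652×10^-7 K/W
R_outer film = 1/(h_o·A) = 1/(12.4×30.1) = 0.002679 K/W
R_total = 0.09438 K/W
Q = ΔT / R_total = 138 / 0.09438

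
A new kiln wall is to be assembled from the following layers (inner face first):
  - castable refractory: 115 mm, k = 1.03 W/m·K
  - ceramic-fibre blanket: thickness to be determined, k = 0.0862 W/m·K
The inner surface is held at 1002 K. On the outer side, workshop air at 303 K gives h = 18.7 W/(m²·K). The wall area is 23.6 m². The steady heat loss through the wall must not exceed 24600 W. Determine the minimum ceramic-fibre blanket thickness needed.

Thermal resistances in series:
R_castable refractory = L/(kA) = 0.115/(1.03×23.6) = 0.004731 K/W
R_outer film = 1/(h_o·A) = 1/(18.7×23.6) = 0.002266 K/W
Sum of the known resistances R_other = 0.006997 K/W
Required total resistance R_tot = ΔT/Q_allow = 699/24600 = 0.02841 K/W
R_ceramic-fibre blanket = R_tot − R_other = 0.02142 K/W
L = R·k·A = 0.02142×0.0862×23.6

L ≈ 43.6 mm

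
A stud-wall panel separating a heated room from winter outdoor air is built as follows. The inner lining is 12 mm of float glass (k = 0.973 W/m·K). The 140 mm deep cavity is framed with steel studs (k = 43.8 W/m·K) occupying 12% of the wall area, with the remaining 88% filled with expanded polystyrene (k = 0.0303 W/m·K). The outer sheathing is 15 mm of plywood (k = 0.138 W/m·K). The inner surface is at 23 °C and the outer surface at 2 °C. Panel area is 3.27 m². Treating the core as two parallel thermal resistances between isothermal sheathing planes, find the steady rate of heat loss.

Sheathing layers in series; stud and cavity paths in parallel between them.
R_inner = 0.012/(0.973×3.27) = 0.003772 K/W
R_stud  = 0.14/(43.8×0.12×3.27) = 0.008146 K/W
R_cav   = 0.14/(0.0303×0.88×3.27) = 1.606 K/W
1/R_core = 1/R_stud + 1/R_cav → R_core = 0.008105 K/W
R_outer = 0.015/(0.138×3.27) = 0.03324 K/W
R_total = 0.04512 K/W
Q = ΔT/R_total = 21/0.04512

Q ≈ 465 W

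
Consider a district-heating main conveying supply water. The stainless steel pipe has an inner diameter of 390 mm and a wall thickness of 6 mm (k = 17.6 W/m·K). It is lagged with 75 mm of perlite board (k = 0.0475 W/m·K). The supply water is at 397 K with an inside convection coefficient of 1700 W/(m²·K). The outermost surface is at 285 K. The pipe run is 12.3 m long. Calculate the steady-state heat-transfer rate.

Q ≈ 1300 W

For a radial system each layer contributes R = ln(r_out/r_in)/(2πkL); films add R = 1/(hA).
R_inner film = 1/(h_i·2πr₁L) = 1/(1700×2π×0.195×12.3) = 3.903×10^-5 K/W
R_stainless steel pipe wall = ln(201/195)/(2π×17.6×12.3) = 2.228×10^-5 K/W
R_perlite board = ln(276/201)/(2π×0.0475×12.3) = 0.08638 K/W
R_total = 0.08644 K/W
Q = ΔT/R_total = 112/0.08644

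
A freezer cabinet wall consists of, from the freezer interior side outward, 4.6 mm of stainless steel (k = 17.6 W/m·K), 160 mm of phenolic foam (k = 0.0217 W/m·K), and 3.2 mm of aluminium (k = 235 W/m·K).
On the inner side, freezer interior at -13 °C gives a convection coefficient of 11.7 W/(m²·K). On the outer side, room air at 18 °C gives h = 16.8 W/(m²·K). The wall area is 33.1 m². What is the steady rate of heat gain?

Q ≈ 136 W

Thermal resistances in series:
R_inner film = 1/(h_i·A) = 1/(11.7×33.1) = 0.002582 K/W
R_stainless steel = L/(kA) = 0.0046/(17.6×33.1) = 7.896×10^-6 K/W
R_phenolic foam = L/(kA) = 0.16/(0.0217×33.1) = 0.2228 K/W
R_aluminium = L/(kA) = 0.0032/(235×33.1) = 4.114×10^-7 K/W
R_outer film = 1/(h_o·A) = 1/(16.8×33.1) = 0.001798 K/W
R_total = 0.2271 K/W
Q = ΔT / R_total = 31 / 0.2271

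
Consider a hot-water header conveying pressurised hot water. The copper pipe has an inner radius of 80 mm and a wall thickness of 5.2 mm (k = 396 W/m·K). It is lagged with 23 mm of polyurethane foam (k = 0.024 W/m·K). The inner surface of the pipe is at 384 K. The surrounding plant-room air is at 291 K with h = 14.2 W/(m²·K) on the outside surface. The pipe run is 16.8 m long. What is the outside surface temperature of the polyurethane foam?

T ≈ 297 K

For a radial system each layer contributes R = ln(r_out/r_in)/(2πkL); films add R = 1/(hA).
R_copper pipe wall = ln(85.2/80)/(2π×396×16.8) = 1.507×10^-6 K/W
R_polyurethane foam = ln(108.2/85.2)/(2π×0.024×16.8) = 0.09433 K/W
R_outer film = 1/(h_o·2πr_oL) = 1/(14.2×2π×0.1082×16.8) = 0.006166 K/W
R_total = 0.1005 K/W
Q = ΔT/R_total = 93/0.1005
Q = 925 W
T_interface = T_inner − Q·ΣR(inner→interface) = 384 − 925×0.09433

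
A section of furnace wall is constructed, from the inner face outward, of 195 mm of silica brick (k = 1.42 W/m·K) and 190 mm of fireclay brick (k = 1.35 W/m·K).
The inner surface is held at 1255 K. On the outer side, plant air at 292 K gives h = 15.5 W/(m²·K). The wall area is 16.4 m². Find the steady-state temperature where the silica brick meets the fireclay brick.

Model the wall as resistances in series:
R_silica brick = L/(kA) = 0.195/(1.42×16.4) = 0.008373 K/W
R_fireclay brick = L/(kA) = 0.19/(1.35×16.4) = 0.008582 K/W
R_outer film = 1/(h_o·A) = 1/(15.5×16.4) = 0.003934 K/W
R_total = 0.02089 K/W;  Q = ΔT/R_total = 963/0.02089 = 46100 W
T_interface = T_inner − Q·ΣR(inner→interface) = 1255 − 46100×0.008373

T ≈ 869 K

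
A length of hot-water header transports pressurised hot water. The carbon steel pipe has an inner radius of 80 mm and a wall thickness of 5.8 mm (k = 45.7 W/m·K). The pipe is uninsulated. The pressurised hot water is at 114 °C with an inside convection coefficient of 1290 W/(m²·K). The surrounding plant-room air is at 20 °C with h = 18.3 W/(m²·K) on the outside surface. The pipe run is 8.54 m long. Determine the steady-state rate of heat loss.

Cylindrical conduction, so R = ln(r₂/r₁)/(2πkL) per layer, in series:
R_inner film = 1/(h_i·2πr₁L) = 1/(1290×2π×0.08×8.54) = 1.806×10^-4 K/W
R_carbon steel pipe wall = ln(85.8/80)/(2π×45.7×8.54) = 2.854×10^-5 K/W
R_outer film = 1/(h_o·2πr_oL) = 1/(18.3×2π×0.0858×8.54) = 0.01187 K/W
R_total = 0.01208 K/W
Q = ΔT/R_total = 94/0.01208

Q ≈ 7780 W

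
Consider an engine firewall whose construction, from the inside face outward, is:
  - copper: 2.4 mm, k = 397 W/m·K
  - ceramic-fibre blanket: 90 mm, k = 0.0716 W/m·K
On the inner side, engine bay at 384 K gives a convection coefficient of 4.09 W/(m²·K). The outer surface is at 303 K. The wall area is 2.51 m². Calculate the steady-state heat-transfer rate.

Using the resistance-network approach (series):
R_inner film = 1/(h_i·A) = 1/(4.09×2.51) = 0.09741 K/W
R_copper = L/(kA) = 0.0024/(397×2.51) = 2.409×10^-6 K/W
R_ceramic-fibre blanket = L/(kA) = 0.09/(0.0716×2.51) = 0.5008 K/W
R_total = 0.5982 K/W
Q = ΔT / R_total = 81 / 0.5982

Q ≈ 135 W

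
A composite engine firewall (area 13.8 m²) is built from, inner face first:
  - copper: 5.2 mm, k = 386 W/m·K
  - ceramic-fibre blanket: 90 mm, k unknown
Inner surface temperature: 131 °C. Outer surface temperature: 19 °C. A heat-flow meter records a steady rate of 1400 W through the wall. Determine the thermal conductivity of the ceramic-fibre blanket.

k ≈ 0.0815 W/(m·K)

Using the resistance-network approach (series):
R_copper = L/(kA) = 0.0052/(386×13.8) = 9.762×10^-7 K/W
Sum of known resistances R_other = 9.762×10^-7 K/W
Total R = ΔT/Q = 112/1400 = 0.08 K/W
R_ceramic-fibre blanket = R_total − R_other = 0.08 K/W
k = L/(R·A) = 0.09/(0.08×13.8)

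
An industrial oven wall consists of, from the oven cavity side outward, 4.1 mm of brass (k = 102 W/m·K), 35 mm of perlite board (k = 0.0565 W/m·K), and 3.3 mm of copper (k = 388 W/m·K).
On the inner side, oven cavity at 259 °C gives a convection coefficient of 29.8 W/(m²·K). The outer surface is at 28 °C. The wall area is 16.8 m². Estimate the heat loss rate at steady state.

Q ≈ 5940 W

Thermal resistances in series:
R_inner film = 1/(h_i·A) = 1/(29.8×16.8) = 0.001997 K/W
R_brass = L/(kA) = 0.0041/(102×16.8) = 2.393×10^-6 K/W
R_perlite board = L/(kA) = 0.035/(0.0565×16.8) = 0.03687 K/W
R_copper = L/(kA) = 0.0033/(388×16.8) = 5.063×10^-7 K/W
R_total = 0.03887 K/W
Q = ΔT / R_total = 231 / 0.03887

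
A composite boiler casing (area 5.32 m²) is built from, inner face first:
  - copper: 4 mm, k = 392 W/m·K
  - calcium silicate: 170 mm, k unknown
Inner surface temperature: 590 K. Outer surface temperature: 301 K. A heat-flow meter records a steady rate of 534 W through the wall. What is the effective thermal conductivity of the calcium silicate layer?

Model the wall as resistances in series:
R_copper = L/(kA) = 0.004/(392×5.32) = 1.918×10^-6 K/W
Sum of known resistances R_other = 1.918×10^-6 K/W
Total R = ΔT/Q = 289/534 = 0.5412 K/W
R_calcium silicate = R_total − R_other = 0.5412 K/W
k = L/(R·A) = 0.17/(0.5412×5.32)

k ≈ 0.059 W/(m·K)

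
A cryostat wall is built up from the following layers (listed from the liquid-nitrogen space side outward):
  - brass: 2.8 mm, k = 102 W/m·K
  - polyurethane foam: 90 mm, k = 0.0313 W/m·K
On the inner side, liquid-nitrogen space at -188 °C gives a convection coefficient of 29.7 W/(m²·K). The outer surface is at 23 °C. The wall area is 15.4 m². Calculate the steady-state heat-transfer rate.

Model the wall as resistances in series:
R_inner film = 1/(h_i·A) = 1/(29.7×15.4) = 0.002186 K/W
R_brass = L/(kA) = 0.0028/(102×15.4) = 1.783×10^-6 K/W
R_polyurethane foam = L/(kA) = 0.09/(0.0313×15.4) = 0.1867 K/W
R_total = 0.1889 K/W
Q = ΔT / R_total = 211 / 0.1889

Q ≈ 1120 W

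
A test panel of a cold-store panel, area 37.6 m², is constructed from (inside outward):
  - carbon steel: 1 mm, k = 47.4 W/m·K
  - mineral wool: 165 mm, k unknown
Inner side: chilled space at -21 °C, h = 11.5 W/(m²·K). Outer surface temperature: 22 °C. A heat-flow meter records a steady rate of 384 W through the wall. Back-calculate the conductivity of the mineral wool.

Using the resistance-network approach (series):
R_inner film = 1/(h_i·A) = 1/(11.5×37.6) = 0.002313 K/W
R_carbon steel = L/(kA) = 0.001/(47.4×37.6) = 5.611×10^-7 K/W
Sum of known resistances R_other = 0.002313 K/W
Total R = ΔT/Q = 43/384 = 0.112 K/W
R_mineral wool = R_total − R_other = 0.1097 K/W
k = L/(R·A) = 0.165/(0.1097×37.6)

k ≈ 0.04 W/(m·K)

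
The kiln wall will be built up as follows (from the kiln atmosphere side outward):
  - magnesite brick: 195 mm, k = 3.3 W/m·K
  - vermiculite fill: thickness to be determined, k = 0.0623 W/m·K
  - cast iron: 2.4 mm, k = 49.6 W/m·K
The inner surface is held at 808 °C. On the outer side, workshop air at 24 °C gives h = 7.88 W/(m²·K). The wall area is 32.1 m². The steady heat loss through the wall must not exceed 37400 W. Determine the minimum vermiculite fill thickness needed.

L ≈ 30.3 mm

Series thermal resistances:
R_magnesite brick = L/(kA) = 0.195/(3.3×32.1) = 0.001841 K/W
R_cast iron = L/(kA) = 0.0024/(49.6×32.1) = 1.507×10^-6 K/W
R_outer film = 1/(h_o·A) = 1/(7.88×32.1) = 0.003953 K/W
Sum of the known resistances R_other = 0.005796 K/W
Required total resistance R_tot = ΔT/Q_allow = 784/37400 = 0.02096 K/W
R_vermiculite fill = R_tot − R_other = 0.01517 K/W
L = R·k·A = 0.01517×0.0623×32.1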